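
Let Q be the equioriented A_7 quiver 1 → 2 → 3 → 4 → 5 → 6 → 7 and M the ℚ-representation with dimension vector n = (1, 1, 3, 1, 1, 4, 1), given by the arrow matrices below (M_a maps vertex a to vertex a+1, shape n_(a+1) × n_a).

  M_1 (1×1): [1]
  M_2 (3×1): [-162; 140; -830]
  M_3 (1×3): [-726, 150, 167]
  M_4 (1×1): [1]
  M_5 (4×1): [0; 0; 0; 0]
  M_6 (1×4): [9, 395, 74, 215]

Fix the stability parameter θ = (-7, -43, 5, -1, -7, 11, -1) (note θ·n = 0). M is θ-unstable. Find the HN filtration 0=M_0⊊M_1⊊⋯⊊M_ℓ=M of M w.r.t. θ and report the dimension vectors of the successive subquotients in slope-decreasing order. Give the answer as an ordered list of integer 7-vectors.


Barcode: M ≅ I[1,5], I[3,3]^2, I[6,6]^3, I[6,7]. HN layers by μ_θ (4 steps, strictly decreasing):
  μ^(1)=11; μ^(2)=5; μ^(3)=-1; μ^(4)=-25

((0, 0, 0, 0, 0, 3, 0); (0, 0, 2, 0, 0, 1, 1); (0, 0, 1, 1, 1, 0, 0); (1, 1, 0, 0, 0, 0, 0))


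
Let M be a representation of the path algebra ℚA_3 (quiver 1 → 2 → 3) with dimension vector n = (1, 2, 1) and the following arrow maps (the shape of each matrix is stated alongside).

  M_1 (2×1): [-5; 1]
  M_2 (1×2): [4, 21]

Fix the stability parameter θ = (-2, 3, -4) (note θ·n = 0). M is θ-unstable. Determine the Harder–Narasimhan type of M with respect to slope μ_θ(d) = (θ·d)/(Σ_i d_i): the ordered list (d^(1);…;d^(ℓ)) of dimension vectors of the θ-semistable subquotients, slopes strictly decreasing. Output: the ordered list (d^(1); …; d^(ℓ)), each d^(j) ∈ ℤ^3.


Barcode: M ≅ I[1,3], I[2,2]. HN layers by μ_θ (3 steps, strictly decreasing):
  μ^(1)=3; μ^(2)=-1/2; μ^(3)=-2

((0, 1, 0); (0, 1, 1); (1, 0, 0))


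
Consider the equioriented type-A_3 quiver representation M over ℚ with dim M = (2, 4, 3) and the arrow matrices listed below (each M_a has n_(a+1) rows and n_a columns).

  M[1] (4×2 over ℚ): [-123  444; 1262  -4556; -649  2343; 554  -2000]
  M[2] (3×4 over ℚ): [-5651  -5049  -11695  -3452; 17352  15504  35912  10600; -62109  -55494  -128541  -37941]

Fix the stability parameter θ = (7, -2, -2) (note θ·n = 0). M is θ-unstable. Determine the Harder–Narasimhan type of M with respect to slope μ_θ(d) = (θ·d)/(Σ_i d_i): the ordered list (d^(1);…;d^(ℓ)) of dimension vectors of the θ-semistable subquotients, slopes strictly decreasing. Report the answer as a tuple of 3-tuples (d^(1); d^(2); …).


Interval decomposition of M: I[1,2], I[1,3], I[2,2], I[2,3], I[3,3].
HN type (ℓ=3): μ^(1)=5/2; μ^(2)=1; μ^(3)=-2

((1, 1, 0); (1, 1, 1); (0, 2, 2))


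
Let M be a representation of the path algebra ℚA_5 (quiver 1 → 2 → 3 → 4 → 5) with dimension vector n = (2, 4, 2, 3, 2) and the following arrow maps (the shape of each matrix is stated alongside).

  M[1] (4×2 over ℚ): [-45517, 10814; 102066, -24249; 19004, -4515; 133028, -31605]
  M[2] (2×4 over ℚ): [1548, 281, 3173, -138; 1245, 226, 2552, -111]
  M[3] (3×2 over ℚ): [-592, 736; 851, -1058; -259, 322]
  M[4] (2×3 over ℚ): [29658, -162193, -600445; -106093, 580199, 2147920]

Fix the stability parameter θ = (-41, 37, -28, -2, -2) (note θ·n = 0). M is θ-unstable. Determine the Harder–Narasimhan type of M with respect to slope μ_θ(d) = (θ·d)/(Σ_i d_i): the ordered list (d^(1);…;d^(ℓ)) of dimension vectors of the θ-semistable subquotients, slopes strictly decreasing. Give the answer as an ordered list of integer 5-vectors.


Barcode: M ≅ I[1,2], I[1,3], I[2,2], I[2,5], I[4,4], I[4,5]. HN layers by μ_θ (5 steps, strictly decreasing):
  μ^(1)=37; μ^(2)=9/2; μ^(3)=5/4; μ^(4)=-2; μ^(5)=-41

((0, 2, 0, 0, 0); (0, 1, 1, 0, 0); (0, 1, 1, 1, 1); (0, 0, 0, 2, 1); (2, 0, 0, 0, 0))


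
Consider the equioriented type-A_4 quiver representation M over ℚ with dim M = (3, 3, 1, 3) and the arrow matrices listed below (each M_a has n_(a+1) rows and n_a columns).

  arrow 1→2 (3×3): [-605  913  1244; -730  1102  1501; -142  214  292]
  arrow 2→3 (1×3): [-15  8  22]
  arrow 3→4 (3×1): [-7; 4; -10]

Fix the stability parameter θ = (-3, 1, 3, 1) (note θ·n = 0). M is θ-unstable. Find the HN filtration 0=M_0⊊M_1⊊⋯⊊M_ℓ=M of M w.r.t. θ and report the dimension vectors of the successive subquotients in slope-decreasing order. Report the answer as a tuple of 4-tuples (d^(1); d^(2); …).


Barcode: M ≅ I[1,1], I[1,2], I[1,4], I[2,2], I[4,4]^2. HN layers by μ_θ (3 steps, strictly decreasing):
  μ^(1)=2; μ^(2)=1; μ^(3)=-3

((0, 0, 1, 1); (0, 3, 0, 2); (3, 0, 0, 0))


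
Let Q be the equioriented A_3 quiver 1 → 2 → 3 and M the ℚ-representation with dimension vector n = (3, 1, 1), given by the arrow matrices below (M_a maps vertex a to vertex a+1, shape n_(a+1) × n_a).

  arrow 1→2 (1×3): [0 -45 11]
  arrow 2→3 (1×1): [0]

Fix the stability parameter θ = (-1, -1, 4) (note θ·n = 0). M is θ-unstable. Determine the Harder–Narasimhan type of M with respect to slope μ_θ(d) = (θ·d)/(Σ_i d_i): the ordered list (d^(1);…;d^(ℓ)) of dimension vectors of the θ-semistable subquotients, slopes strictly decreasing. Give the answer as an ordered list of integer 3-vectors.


Via rank(M_{q-1}∘⋯∘M_p): M ≅ I[1,1]^2, I[1,2], I[3,3].
μ_θ-semistable layers: μ^(1)=4; μ^(2)=-1

((0, 0, 1); (3, 1, 0))


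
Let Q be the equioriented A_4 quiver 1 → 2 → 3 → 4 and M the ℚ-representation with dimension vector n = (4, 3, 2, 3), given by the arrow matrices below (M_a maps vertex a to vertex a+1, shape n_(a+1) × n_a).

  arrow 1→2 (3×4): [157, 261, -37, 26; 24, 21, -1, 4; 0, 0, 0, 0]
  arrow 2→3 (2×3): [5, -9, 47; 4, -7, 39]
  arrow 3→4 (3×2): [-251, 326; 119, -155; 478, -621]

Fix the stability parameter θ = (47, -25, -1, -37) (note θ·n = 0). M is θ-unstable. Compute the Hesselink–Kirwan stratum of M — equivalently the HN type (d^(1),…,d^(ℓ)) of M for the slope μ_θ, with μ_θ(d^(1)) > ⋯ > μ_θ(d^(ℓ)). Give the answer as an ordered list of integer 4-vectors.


Barcode: M ≅ I[1,1]^2, I[1,4]^2, I[2,2], I[4,4]. HN layers by μ_θ (4 steps, strictly decreasing):
  μ^(1)=47; μ^(2)=-4; μ^(3)=-25; μ^(4)=-37

((2, 0, 0, 0); (2, 2, 2, 2); (0, 1, 0, 0); (0, 0, 0, 1))


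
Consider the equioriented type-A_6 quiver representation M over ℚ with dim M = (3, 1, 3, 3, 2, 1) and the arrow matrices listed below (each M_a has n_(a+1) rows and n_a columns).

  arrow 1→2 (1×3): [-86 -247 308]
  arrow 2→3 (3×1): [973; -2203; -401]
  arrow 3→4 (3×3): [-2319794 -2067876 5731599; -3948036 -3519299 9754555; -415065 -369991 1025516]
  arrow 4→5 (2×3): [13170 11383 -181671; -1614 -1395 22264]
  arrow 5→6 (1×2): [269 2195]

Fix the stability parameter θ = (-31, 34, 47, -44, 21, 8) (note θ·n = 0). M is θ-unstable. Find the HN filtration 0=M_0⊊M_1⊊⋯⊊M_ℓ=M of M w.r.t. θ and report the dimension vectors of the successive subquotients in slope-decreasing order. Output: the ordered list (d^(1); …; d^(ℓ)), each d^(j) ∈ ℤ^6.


Via rank(M_{q-1}∘⋯∘M_p): M ≅ I[1,1]^2, I[1,4], I[3,5], I[3,6].
μ_θ-semistable layers: μ^(1)=21; μ^(2)=29/2; μ^(3)=37/3; μ^(4)=3/2; μ^(5)=-31

((0, 0, 0, 0, 1, 0); (0, 0, 0, 0, 1, 1); (0, 1, 1, 1, 0, 0); (0, 0, 2, 2, 0, 0); (3, 0, 0, 0, 0, 0))


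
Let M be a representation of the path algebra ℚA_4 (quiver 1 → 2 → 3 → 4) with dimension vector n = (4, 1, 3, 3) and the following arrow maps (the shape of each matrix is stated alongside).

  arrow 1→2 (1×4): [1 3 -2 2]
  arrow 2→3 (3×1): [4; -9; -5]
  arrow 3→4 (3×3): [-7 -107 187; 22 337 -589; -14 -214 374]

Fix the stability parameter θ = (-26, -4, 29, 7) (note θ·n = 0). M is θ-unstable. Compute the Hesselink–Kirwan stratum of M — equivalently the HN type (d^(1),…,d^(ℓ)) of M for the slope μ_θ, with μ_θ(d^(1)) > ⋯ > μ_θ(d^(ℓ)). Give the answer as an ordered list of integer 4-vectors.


Via rank(M_{q-1}∘⋯∘M_p): M ≅ I[1,1]^3, I[1,3], I[3,4]^2, I[4,4].
μ_θ-semistable layers: μ^(1)=29; μ^(2)=18; μ^(3)=7; μ^(4)=-4; μ^(5)=-26

((0, 0, 1, 0); (0, 0, 2, 2); (0, 0, 0, 1); (0, 1, 0, 0); (4, 0, 0, 0))


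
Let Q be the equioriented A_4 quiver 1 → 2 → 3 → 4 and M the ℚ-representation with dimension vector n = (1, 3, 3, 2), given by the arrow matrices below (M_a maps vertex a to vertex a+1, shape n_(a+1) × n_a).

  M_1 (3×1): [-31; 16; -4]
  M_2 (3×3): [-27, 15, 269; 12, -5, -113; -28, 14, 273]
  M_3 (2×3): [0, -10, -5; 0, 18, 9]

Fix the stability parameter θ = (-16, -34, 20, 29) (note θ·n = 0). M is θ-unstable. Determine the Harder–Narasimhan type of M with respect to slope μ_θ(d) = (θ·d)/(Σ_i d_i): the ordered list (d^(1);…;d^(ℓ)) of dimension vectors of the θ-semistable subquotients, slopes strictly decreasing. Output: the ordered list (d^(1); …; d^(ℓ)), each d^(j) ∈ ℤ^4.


Via rank(M_{q-1}∘⋯∘M_p): M ≅ I[1,3], I[2,3], I[2,4], I[4,4].
μ_θ-semistable layers: μ^(1)=29; μ^(2)=20; μ^(3)=-25; μ^(4)=-34

((0, 0, 0, 2); (0, 0, 3, 0); (1, 1, 0, 0); (0, 2, 0, 0))


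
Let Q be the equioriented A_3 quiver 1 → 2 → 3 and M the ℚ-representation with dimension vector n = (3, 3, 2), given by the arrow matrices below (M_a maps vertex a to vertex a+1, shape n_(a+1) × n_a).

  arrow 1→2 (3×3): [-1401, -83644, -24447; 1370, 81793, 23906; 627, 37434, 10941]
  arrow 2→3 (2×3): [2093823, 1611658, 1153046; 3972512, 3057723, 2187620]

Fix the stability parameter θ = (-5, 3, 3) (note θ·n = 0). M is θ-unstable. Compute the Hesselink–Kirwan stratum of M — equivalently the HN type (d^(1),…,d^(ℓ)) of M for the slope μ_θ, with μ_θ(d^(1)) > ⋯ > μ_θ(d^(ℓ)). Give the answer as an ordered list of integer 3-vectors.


Barcode: M ≅ I[1,1], I[1,3]^2, I[2,2]. HN layers by μ_θ (2 steps, strictly decreasing):
  μ^(1)=3; μ^(2)=-5

((0, 3, 2); (3, 0, 0))


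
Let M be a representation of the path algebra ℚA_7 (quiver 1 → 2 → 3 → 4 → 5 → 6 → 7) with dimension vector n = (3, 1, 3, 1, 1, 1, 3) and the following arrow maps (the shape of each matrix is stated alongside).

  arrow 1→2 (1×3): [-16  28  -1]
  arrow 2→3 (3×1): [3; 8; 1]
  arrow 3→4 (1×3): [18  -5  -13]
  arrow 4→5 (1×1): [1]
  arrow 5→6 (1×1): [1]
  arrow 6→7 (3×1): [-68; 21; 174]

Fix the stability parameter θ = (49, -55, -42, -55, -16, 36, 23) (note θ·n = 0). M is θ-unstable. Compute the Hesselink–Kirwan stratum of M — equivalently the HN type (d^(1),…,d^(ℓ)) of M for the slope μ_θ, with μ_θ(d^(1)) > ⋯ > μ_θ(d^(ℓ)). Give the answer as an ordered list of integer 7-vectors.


Interval decomposition of M: I[1,1]^2, I[1,7], I[3,3]^2, I[7,7]^2.
HN type (ℓ=6): μ^(1)=49; μ^(2)=59/2; μ^(3)=23; μ^(4)=-16; μ^(5)=-103/4; μ^(6)=-42

((2, 0, 0, 0, 0, 0, 0); (0, 0, 0, 0, 0, 1, 1); (0, 0, 0, 0, 0, 0, 2); (0, 0, 0, 0, 1, 0, 0); (1, 1, 1, 1, 0, 0, 0); (0, 0, 2, 0, 0, 0, 0))


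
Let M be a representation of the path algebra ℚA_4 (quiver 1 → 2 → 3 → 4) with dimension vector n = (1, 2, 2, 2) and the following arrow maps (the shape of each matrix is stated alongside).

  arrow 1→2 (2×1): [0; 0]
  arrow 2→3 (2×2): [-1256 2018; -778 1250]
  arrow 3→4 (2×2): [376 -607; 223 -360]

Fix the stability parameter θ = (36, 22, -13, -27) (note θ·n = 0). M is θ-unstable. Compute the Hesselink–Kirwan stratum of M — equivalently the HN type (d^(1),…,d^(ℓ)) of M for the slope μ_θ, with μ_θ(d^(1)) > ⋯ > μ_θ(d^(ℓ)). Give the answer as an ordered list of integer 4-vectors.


Barcode: M ≅ I[1,1], I[2,4]^2. HN layers by μ_θ (2 steps, strictly decreasing):
  μ^(1)=36; μ^(2)=-6

((1, 0, 0, 0); (0, 2, 2, 2))


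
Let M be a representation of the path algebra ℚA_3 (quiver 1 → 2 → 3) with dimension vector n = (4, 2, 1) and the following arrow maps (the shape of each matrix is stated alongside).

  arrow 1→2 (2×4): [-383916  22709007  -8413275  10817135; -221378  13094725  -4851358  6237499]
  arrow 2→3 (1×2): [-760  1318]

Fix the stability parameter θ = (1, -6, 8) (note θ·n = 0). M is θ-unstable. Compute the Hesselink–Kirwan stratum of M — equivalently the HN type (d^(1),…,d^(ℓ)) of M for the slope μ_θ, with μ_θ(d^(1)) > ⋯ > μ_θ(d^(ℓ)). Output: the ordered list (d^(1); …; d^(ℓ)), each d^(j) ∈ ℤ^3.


Barcode: M ≅ I[1,1]^2, I[1,2], I[1,3]. HN layers by μ_θ (3 steps, strictly decreasing):
  μ^(1)=8; μ^(2)=1; μ^(3)=-5/2

((0, 0, 1); (2, 0, 0); (2, 2, 0))


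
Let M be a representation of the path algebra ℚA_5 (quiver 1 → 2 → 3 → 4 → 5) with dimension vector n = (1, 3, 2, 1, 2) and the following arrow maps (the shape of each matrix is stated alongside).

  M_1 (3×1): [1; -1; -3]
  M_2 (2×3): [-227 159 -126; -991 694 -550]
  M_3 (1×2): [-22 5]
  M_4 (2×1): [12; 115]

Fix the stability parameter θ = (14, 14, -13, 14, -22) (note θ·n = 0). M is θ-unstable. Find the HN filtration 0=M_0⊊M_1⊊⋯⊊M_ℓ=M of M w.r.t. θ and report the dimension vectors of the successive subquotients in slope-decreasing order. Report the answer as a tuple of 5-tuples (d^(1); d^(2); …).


Via rank(M_{q-1}∘⋯∘M_p): M ≅ I[1,5], I[2,2], I[2,3], I[5,5].
μ_θ-semistable layers: μ^(1)=14; μ^(2)=7/5; μ^(3)=1/2; μ^(4)=-22

((0, 1, 0, 0, 0); (1, 1, 1, 1, 1); (0, 1, 1, 0, 0); (0, 0, 0, 0, 1))


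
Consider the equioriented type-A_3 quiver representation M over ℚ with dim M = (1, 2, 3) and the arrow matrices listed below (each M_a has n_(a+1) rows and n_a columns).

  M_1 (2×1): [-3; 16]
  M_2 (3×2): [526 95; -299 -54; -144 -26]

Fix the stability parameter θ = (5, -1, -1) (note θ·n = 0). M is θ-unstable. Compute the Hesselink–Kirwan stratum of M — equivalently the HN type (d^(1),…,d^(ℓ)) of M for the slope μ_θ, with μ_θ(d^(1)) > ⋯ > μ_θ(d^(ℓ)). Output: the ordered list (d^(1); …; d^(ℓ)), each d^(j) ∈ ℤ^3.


Barcode: M ≅ I[1,3], I[2,3], I[3,3]. HN layers by μ_θ (2 steps, strictly decreasing):
  μ^(1)=1; μ^(2)=-1

((1, 1, 1); (0, 1, 2))


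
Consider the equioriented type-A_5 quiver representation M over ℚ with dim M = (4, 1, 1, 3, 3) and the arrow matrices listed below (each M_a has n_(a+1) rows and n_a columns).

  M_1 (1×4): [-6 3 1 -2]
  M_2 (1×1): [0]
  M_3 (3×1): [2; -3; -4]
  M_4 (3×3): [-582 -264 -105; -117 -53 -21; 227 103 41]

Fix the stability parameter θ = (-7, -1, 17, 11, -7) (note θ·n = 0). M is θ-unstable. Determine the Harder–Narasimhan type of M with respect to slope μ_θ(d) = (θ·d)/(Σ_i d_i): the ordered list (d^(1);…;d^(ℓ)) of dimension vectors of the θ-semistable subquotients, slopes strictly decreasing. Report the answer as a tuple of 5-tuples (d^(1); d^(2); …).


Barcode: M ≅ I[1,1]^3, I[1,2], I[3,5], I[4,4], I[4,5], I[5,5]. HN layers by μ_θ (5 steps, strictly decreasing):
  μ^(1)=11; μ^(2)=7; μ^(3)=2; μ^(4)=-1; μ^(5)=-7

((0, 0, 0, 1, 0); (0, 0, 1, 1, 1); (0, 0, 0, 1, 1); (0, 1, 0, 0, 0); (4, 0, 0, 0, 1))


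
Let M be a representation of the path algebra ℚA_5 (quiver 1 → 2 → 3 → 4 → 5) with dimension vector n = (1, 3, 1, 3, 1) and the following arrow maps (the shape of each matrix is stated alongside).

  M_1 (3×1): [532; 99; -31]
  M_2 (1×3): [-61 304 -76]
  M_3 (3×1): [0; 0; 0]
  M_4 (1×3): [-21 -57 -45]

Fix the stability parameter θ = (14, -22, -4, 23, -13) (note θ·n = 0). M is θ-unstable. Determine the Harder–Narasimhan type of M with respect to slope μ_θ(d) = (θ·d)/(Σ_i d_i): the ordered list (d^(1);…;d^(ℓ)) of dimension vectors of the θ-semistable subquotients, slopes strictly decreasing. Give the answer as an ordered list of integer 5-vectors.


Via rank(M_{q-1}∘⋯∘M_p): M ≅ I[1,2], I[2,2], I[2,3], I[4,4]^2, I[4,5].
μ_θ-semistable layers: μ^(1)=23; μ^(2)=5; μ^(3)=-4; μ^(4)=-22

((0, 0, 0, 2, 0); (0, 0, 0, 1, 1); (1, 1, 1, 0, 0); (0, 2, 0, 0, 0))


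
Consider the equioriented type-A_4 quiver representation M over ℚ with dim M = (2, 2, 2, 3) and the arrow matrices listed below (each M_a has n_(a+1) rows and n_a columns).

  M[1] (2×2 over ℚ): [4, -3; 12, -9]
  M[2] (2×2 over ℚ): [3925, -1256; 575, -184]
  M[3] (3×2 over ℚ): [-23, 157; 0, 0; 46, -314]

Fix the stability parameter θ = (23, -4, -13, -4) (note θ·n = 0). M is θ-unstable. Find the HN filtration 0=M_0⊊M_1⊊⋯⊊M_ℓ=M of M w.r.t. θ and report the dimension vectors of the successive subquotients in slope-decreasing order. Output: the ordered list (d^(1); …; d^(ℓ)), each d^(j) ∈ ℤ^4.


Interval decomposition of M: I[1,1], I[1,3], I[2,2], I[3,4], I[4,4]^2.
HN type (ℓ=4): μ^(1)=23; μ^(2)=2; μ^(3)=-4; μ^(4)=-13

((1, 0, 0, 0); (1, 1, 1, 0); (0, 1, 0, 3); (0, 0, 1, 0))


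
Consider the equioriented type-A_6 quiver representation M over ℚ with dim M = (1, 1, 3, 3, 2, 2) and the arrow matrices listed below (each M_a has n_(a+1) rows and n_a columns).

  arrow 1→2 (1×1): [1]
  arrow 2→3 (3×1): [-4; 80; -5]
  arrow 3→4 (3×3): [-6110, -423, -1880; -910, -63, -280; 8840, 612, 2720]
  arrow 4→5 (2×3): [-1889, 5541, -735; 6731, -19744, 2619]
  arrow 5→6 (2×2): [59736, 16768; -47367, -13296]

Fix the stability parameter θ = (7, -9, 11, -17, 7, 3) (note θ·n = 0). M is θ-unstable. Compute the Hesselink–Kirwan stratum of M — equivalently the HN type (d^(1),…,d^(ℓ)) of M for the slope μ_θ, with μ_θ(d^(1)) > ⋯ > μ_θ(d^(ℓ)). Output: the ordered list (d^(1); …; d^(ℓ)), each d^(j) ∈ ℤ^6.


Interval decomposition of M: I[1,3], I[3,3], I[3,5], I[4,4], I[4,6], I[6,6].
HN type (ℓ=7): μ^(1)=11; μ^(2)=7; μ^(3)=5; μ^(4)=3; μ^(5)=-1; μ^(6)=-3; μ^(7)=-17

((0, 0, 2, 0, 0, 0); (0, 0, 0, 0, 1, 0); (0, 0, 0, 0, 1, 1); (0, 0, 0, 0, 0, 1); (1, 1, 0, 0, 0, 0); (0, 0, 1, 1, 0, 0); (0, 0, 0, 2, 0, 0))


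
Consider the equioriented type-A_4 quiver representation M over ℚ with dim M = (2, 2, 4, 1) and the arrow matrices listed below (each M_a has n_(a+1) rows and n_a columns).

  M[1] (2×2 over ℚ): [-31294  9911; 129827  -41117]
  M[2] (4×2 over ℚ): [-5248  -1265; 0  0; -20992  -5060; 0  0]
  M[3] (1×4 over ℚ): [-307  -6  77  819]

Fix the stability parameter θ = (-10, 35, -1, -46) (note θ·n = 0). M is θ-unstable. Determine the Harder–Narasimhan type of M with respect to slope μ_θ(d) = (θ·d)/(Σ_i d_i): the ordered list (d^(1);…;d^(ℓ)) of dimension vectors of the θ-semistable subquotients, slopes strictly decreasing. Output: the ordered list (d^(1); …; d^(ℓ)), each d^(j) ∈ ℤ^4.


Interval decomposition of M: I[1,2], I[1,4], I[3,3]^3.
HN type (ℓ=4): μ^(1)=35; μ^(2)=-1; μ^(3)=-4; μ^(4)=-10

((0, 1, 0, 0); (0, 0, 3, 0); (0, 1, 1, 1); (2, 0, 0, 0))


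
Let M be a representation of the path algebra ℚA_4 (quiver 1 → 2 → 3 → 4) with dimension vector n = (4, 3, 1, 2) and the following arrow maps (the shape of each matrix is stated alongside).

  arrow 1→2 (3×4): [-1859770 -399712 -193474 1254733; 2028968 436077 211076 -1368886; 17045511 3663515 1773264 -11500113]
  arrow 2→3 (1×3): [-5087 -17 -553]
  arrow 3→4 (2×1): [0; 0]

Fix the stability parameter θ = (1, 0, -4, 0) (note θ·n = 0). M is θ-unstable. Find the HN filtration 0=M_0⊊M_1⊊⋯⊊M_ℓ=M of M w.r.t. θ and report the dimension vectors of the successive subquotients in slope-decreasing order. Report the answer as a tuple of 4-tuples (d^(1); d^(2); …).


Barcode: M ≅ I[1,1], I[1,2]^2, I[1,3], I[4,4]^2. HN layers by μ_θ (4 steps, strictly decreasing):
  μ^(1)=1; μ^(2)=1/2; μ^(3)=0; μ^(4)=-1

((1, 0, 0, 0); (2, 2, 0, 0); (0, 0, 0, 2); (1, 1, 1, 0))


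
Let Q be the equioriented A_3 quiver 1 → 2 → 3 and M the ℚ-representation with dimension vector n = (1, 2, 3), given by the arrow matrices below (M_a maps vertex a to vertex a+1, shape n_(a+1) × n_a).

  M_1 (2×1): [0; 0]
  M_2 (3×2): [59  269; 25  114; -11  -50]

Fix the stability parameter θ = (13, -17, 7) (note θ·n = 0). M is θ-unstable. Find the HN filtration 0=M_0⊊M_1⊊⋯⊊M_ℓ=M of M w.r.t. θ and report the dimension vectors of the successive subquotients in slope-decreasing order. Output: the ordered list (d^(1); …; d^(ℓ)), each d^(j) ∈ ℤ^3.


Interval decomposition of M: I[1,1], I[2,3]^2, I[3,3].
HN type (ℓ=3): μ^(1)=13; μ^(2)=7; μ^(3)=-17

((1, 0, 0); (0, 0, 3); (0, 2, 0))


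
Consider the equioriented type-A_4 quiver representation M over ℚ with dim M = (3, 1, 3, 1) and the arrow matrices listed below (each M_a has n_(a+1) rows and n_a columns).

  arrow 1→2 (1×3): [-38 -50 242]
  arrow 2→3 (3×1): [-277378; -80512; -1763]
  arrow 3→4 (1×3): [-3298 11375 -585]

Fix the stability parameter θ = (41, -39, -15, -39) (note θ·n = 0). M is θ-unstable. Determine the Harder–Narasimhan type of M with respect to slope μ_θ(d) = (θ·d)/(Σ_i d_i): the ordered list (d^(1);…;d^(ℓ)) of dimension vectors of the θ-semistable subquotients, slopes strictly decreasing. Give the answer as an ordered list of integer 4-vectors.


Barcode: M ≅ I[1,1]^2, I[1,4], I[3,3]^2. HN layers by μ_θ (3 steps, strictly decreasing):
  μ^(1)=41; μ^(2)=-13; μ^(3)=-15

((2, 0, 0, 0); (1, 1, 1, 1); (0, 0, 2, 0))


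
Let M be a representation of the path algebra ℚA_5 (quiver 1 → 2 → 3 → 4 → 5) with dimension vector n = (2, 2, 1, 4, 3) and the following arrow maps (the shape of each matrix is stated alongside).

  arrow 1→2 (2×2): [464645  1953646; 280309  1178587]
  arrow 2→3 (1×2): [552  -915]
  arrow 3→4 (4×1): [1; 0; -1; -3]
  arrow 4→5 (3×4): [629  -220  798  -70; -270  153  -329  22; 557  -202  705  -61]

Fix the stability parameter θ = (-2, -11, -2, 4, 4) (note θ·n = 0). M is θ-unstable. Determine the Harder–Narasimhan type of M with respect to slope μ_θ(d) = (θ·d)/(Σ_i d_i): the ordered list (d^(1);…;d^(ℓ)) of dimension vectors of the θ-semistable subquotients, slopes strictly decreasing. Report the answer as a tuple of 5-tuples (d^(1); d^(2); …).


Interval decomposition of M: I[1,2], I[1,5], I[4,4], I[4,5]^2.
HN type (ℓ=3): μ^(1)=4; μ^(2)=-2; μ^(3)=-13/2

((0, 0, 0, 4, 3); (0, 0, 1, 0, 0); (2, 2, 0, 0, 0))


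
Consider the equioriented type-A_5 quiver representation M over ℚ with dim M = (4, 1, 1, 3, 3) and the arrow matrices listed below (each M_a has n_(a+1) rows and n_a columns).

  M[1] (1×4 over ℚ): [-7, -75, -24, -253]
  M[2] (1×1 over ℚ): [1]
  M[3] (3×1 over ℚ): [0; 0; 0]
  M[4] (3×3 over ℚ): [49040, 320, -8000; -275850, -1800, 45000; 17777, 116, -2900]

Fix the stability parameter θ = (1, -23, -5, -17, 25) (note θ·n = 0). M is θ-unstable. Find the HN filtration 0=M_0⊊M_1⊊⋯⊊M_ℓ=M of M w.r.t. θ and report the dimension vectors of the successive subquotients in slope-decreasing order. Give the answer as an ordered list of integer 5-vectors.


Barcode: M ≅ I[1,1]^3, I[1,3], I[4,4]^2, I[4,5], I[5,5]^2. HN layers by μ_θ (5 steps, strictly decreasing):
  μ^(1)=25; μ^(2)=1; μ^(3)=-5; μ^(4)=-11; μ^(5)=-17

((0, 0, 0, 0, 3); (3, 0, 0, 0, 0); (0, 0, 1, 0, 0); (1, 1, 0, 0, 0); (0, 0, 0, 3, 0))


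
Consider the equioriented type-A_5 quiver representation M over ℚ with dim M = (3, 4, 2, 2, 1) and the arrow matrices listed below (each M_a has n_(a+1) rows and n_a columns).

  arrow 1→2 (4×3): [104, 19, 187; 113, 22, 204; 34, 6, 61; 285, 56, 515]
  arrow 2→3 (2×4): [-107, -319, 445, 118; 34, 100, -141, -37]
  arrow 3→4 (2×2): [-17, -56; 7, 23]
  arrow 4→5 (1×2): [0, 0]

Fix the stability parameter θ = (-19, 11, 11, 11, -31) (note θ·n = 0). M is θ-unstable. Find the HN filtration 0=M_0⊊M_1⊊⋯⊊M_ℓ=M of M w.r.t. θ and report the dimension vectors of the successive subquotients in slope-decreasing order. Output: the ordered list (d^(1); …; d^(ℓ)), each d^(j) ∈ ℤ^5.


Barcode: M ≅ I[1,2], I[1,4]^2, I[2,2], I[5,5]. HN layers by μ_θ (3 steps, strictly decreasing):
  μ^(1)=11; μ^(2)=-19; μ^(3)=-31

((0, 4, 2, 2, 0); (3, 0, 0, 0, 0); (0, 0, 0, 0, 1))


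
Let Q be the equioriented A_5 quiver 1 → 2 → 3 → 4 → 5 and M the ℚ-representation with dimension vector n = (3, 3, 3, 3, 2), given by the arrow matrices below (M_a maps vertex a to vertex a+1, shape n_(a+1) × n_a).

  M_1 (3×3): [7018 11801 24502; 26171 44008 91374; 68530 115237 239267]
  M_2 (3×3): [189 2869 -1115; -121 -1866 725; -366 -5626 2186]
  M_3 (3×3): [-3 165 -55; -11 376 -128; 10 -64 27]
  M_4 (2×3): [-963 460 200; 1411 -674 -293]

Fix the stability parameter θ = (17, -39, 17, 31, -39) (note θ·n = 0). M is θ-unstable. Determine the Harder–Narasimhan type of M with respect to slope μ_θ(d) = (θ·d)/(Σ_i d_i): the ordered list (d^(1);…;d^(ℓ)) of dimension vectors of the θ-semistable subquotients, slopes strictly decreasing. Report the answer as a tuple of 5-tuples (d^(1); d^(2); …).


Via rank(M_{q-1}∘⋯∘M_p): M ≅ I[1,2], I[1,5]^2, I[3,4].
μ_θ-semistable layers: μ^(1)=31; μ^(2)=17; μ^(3)=3; μ^(4)=-11

((0, 0, 0, 1, 0); (0, 0, 1, 0, 0); (0, 0, 2, 2, 2); (3, 3, 0, 0, 0))


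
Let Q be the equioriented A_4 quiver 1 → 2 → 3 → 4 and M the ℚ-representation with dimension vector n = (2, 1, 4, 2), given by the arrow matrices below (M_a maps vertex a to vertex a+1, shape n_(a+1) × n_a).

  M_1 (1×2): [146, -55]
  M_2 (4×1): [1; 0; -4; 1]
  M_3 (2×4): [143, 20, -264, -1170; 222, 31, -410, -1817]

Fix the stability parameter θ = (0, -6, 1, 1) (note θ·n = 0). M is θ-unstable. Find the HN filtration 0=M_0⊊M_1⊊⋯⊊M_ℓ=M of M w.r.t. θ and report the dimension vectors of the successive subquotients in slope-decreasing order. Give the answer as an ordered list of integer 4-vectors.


Barcode: M ≅ I[1,1], I[1,4], I[3,3]^2, I[3,4]. HN layers by μ_θ (3 steps, strictly decreasing):
  μ^(1)=1; μ^(2)=0; μ^(3)=-3

((0, 0, 4, 2); (1, 0, 0, 0); (1, 1, 0, 0))


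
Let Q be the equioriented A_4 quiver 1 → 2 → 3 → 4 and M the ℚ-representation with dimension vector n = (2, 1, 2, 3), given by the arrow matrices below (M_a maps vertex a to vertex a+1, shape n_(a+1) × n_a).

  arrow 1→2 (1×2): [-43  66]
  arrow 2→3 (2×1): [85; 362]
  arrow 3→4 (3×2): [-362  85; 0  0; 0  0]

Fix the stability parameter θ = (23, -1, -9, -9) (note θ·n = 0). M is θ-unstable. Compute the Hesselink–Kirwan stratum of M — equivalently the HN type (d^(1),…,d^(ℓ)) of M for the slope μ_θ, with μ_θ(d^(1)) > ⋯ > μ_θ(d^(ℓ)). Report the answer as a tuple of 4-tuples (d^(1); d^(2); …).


Barcode: M ≅ I[1,1], I[1,3], I[3,4], I[4,4]^2. HN layers by μ_θ (3 steps, strictly decreasing):
  μ^(1)=23; μ^(2)=13/3; μ^(3)=-9

((1, 0, 0, 0); (1, 1, 1, 0); (0, 0, 1, 3))


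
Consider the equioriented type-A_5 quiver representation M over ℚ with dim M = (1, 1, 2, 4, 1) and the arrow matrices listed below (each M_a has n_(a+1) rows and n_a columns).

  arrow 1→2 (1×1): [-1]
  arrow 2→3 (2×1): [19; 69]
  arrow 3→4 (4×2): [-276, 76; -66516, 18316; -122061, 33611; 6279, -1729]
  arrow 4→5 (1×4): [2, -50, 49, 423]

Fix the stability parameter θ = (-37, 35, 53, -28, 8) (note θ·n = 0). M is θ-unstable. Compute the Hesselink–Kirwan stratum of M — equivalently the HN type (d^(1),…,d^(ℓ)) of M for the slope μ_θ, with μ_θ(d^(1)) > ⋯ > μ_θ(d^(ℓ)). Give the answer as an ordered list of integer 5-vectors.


Interval decomposition of M: I[1,3], I[3,5], I[4,4]^3.
HN type (ℓ=5): μ^(1)=53; μ^(2)=35; μ^(3)=11; μ^(4)=-28; μ^(5)=-37

((0, 0, 1, 0, 0); (0, 1, 0, 0, 0); (0, 0, 1, 1, 1); (0, 0, 0, 3, 0); (1, 0, 0, 0, 0))


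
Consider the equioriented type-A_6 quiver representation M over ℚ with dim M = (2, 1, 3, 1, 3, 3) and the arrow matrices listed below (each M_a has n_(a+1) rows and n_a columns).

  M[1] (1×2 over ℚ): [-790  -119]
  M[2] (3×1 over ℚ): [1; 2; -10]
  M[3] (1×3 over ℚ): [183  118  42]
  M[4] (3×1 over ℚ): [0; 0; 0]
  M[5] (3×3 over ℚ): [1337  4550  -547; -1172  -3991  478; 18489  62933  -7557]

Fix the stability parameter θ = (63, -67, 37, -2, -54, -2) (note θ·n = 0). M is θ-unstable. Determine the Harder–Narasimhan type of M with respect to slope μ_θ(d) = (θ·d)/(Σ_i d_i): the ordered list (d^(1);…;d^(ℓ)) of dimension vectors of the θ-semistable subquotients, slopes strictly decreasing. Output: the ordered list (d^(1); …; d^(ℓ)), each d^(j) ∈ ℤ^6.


Via rank(M_{q-1}∘⋯∘M_p): M ≅ I[1,1], I[1,4], I[3,3]^2, I[5,5], I[5,6]^2, I[6,6].
μ_θ-semistable layers: μ^(1)=63; μ^(2)=37; μ^(3)=35/2; μ^(4)=-2; μ^(5)=-54

((1, 0, 0, 0, 0, 0); (0, 0, 2, 0, 0, 0); (0, 0, 1, 1, 0, 0); (1, 1, 0, 0, 0, 3); (0, 0, 0, 0, 3, 0))


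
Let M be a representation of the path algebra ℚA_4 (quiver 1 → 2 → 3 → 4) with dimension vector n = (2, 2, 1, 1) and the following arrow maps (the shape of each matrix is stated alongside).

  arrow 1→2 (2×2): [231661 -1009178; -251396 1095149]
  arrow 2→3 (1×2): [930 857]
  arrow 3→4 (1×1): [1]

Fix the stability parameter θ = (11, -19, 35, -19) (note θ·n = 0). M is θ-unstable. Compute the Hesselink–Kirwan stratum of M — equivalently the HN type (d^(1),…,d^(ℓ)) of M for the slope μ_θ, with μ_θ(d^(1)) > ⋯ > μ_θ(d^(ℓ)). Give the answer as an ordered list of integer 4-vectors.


Barcode: M ≅ I[1,2], I[1,4]. HN layers by μ_θ (2 steps, strictly decreasing):
  μ^(1)=8; μ^(2)=-4

((0, 0, 1, 1); (2, 2, 0, 0))


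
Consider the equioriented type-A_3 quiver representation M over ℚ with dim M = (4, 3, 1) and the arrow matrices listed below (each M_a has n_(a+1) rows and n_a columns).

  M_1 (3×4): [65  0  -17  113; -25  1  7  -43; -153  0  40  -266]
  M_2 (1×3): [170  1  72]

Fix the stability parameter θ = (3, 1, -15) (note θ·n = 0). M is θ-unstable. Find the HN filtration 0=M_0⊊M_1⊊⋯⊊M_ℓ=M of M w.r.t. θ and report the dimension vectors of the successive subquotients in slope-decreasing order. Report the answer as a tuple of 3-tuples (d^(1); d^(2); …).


Via rank(M_{q-1}∘⋯∘M_p): M ≅ I[1,1], I[1,2]^2, I[1,3].
μ_θ-semistable layers: μ^(1)=3; μ^(2)=2; μ^(3)=-11/3

((1, 0, 0); (2, 2, 0); (1, 1, 1))


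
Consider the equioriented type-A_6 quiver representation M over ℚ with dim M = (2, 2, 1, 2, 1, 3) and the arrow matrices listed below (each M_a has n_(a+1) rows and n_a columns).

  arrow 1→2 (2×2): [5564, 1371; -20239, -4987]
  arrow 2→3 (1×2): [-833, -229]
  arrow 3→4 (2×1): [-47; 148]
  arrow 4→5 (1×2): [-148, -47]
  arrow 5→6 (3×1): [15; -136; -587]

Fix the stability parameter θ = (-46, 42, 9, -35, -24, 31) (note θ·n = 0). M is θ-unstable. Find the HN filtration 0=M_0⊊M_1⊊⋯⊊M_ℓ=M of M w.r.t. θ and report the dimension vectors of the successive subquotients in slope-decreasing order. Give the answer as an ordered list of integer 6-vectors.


Interval decomposition of M: I[1,2], I[1,4], I[4,6], I[6,6]^2.
HN type (ℓ=6): μ^(1)=42; μ^(2)=31; μ^(3)=16/3; μ^(4)=-24; μ^(5)=-35; μ^(6)=-46

((0, 1, 0, 0, 0, 0); (0, 0, 0, 0, 0, 3); (0, 1, 1, 1, 0, 0); (0, 0, 0, 0, 1, 0); (0, 0, 0, 1, 0, 0); (2, 0, 0, 0, 0, 0))


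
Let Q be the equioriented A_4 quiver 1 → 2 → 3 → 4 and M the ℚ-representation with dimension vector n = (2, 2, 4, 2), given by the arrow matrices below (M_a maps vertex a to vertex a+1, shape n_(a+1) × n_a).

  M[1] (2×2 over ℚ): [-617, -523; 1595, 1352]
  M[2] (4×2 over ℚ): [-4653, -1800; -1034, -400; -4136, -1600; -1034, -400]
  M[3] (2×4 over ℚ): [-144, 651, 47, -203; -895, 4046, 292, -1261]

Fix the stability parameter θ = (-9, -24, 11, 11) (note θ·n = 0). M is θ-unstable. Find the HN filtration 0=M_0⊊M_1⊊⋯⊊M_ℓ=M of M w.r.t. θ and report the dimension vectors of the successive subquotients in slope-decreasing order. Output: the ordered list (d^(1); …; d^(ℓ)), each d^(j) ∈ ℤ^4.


Via rank(M_{q-1}∘⋯∘M_p): M ≅ I[1,2], I[1,4], I[3,3]^2, I[3,4].
μ_θ-semistable layers: μ^(1)=11; μ^(2)=-33/2

((0, 0, 4, 2); (2, 2, 0, 0))


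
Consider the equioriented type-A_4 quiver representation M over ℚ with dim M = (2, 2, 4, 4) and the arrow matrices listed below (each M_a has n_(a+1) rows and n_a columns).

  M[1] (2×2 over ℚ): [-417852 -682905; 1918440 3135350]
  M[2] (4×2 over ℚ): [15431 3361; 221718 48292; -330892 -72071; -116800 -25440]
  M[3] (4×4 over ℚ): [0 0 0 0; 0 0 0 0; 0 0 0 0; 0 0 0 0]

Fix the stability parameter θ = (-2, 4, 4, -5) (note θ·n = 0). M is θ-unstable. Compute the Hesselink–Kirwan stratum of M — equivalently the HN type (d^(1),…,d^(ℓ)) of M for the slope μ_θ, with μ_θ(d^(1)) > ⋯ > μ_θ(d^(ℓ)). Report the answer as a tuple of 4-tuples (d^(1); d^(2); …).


Interval decomposition of M: I[1,1], I[1,3], I[2,3], I[3,3]^2, I[4,4]^4.
HN type (ℓ=3): μ^(1)=4; μ^(2)=-2; μ^(3)=-5

((0, 2, 4, 0); (2, 0, 0, 0); (0, 0, 0, 4))


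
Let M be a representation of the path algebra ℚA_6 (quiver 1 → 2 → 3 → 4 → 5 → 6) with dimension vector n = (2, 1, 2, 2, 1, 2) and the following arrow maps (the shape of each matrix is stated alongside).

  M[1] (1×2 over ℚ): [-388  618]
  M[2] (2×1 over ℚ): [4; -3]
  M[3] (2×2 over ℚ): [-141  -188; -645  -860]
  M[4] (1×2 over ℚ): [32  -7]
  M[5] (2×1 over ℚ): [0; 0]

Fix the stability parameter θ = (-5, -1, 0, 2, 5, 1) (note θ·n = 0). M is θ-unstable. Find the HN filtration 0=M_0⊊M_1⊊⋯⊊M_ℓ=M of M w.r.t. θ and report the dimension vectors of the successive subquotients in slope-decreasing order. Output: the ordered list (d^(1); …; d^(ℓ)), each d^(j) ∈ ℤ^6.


Via rank(M_{q-1}∘⋯∘M_p): M ≅ I[1,1], I[1,3], I[3,5], I[4,4], I[6,6]^2.
μ_θ-semistable layers: μ^(1)=5; μ^(2)=2; μ^(3)=1; μ^(4)=0; μ^(5)=-1; μ^(6)=-5

((0, 0, 0, 0, 1, 0); (0, 0, 0, 2, 0, 0); (0, 0, 0, 0, 0, 2); (0, 0, 2, 0, 0, 0); (0, 1, 0, 0, 0, 0); (2, 0, 0, 0, 0, 0))


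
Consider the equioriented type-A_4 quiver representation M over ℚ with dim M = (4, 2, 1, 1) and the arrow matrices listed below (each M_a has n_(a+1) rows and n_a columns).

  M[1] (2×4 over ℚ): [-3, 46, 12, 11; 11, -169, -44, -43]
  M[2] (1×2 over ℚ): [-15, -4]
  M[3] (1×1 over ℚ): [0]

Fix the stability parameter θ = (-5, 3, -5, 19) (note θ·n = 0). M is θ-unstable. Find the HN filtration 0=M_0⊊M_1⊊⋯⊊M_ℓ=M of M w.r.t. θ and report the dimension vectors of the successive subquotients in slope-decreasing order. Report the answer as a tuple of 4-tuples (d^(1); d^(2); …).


Via rank(M_{q-1}∘⋯∘M_p): M ≅ I[1,1]^2, I[1,2], I[1,3], I[4,4].
μ_θ-semistable layers: μ^(1)=19; μ^(2)=3; μ^(3)=-1; μ^(4)=-5

((0, 0, 0, 1); (0, 1, 0, 0); (0, 1, 1, 0); (4, 0, 0, 0))


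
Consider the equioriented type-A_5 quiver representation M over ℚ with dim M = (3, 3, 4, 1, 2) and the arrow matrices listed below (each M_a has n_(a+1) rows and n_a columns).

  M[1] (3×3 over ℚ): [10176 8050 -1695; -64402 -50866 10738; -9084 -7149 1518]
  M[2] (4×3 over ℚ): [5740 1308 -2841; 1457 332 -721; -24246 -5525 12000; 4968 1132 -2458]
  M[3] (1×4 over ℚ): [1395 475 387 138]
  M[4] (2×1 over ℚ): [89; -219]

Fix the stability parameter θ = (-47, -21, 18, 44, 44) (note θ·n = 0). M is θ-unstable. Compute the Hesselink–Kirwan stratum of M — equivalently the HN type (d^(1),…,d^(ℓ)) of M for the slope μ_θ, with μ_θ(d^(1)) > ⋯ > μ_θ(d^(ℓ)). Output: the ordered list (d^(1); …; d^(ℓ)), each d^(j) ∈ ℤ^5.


Barcode: M ≅ I[1,3]^2, I[1,5], I[3,3], I[5,5]. HN layers by μ_θ (4 steps, strictly decreasing):
  μ^(1)=44; μ^(2)=18; μ^(3)=-21; μ^(4)=-47

((0, 0, 0, 1, 2); (0, 0, 4, 0, 0); (0, 3, 0, 0, 0); (3, 0, 0, 0, 0))


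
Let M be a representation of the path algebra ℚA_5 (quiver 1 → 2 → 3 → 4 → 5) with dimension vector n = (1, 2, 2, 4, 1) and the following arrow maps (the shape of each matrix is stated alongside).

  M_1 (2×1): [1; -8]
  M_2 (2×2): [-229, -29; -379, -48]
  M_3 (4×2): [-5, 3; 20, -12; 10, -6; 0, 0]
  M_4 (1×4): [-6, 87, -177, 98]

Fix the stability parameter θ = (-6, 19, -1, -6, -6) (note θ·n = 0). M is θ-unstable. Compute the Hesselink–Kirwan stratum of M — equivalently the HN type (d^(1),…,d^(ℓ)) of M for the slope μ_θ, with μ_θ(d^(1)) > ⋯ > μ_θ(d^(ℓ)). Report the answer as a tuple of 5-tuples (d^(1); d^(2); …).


Interval decomposition of M: I[1,3], I[2,4], I[4,4]^2, I[4,5].
HN type (ℓ=3): μ^(1)=9; μ^(2)=4; μ^(3)=-6

((0, 1, 1, 0, 0); (0, 1, 1, 1, 0); (1, 0, 0, 3, 1))


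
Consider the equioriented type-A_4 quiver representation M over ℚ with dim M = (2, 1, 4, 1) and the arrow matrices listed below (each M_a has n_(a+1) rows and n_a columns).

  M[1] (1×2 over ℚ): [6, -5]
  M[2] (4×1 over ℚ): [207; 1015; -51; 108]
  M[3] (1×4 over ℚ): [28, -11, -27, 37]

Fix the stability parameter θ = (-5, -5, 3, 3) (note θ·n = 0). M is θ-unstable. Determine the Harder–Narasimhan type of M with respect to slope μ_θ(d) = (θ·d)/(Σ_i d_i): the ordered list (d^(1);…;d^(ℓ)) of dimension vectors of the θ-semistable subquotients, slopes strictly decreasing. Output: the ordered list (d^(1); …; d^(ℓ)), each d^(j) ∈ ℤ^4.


Barcode: M ≅ I[1,1], I[1,4], I[3,3]^3. HN layers by μ_θ (2 steps, strictly decreasing):
  μ^(1)=3; μ^(2)=-5

((0, 0, 4, 1); (2, 1, 0, 0))


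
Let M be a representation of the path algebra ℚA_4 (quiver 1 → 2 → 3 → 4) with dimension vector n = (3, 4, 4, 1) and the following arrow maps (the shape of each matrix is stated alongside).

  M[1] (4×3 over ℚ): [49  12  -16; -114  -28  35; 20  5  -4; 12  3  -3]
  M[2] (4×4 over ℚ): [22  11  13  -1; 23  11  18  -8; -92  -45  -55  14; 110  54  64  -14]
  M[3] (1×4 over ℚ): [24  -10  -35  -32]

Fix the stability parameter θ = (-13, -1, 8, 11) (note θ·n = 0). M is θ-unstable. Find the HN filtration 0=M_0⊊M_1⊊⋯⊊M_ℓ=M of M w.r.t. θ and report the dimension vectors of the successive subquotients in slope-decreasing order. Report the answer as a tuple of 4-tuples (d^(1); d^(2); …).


Via rank(M_{q-1}∘⋯∘M_p): M ≅ I[1,3]^2, I[1,4], I[2,2], I[3,3].
μ_θ-semistable layers: μ^(1)=11; μ^(2)=8; μ^(3)=-1; μ^(4)=-13

((0, 0, 0, 1); (0, 0, 4, 0); (0, 4, 0, 0); (3, 0, 0, 0))


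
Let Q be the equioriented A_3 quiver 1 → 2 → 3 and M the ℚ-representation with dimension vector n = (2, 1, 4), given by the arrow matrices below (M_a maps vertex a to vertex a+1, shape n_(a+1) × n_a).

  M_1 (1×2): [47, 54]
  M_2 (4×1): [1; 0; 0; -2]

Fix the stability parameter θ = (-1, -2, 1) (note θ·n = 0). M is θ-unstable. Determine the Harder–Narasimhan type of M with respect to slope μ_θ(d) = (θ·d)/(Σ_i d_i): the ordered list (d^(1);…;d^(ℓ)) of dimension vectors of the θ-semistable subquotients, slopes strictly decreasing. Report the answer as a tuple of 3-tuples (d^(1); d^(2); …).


Barcode: M ≅ I[1,1], I[1,3], I[3,3]^3. HN layers by μ_θ (3 steps, strictly decreasing):
  μ^(1)=1; μ^(2)=-1; μ^(3)=-3/2

((0, 0, 4); (1, 0, 0); (1, 1, 0))


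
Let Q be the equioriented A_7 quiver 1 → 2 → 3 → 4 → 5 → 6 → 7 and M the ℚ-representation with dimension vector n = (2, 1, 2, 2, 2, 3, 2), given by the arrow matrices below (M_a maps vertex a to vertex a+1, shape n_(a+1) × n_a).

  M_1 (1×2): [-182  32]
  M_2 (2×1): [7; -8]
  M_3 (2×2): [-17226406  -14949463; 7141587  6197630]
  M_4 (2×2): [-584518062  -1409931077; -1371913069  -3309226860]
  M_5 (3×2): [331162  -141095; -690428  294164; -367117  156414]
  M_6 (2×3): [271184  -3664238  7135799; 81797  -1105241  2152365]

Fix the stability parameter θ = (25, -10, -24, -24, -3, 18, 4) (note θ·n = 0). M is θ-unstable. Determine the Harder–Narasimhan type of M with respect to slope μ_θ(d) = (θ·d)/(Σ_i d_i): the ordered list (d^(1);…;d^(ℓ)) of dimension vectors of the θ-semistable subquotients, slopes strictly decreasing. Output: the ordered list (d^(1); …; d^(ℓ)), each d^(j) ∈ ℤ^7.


Interval decomposition of M: I[1,1], I[1,7], I[3,7], I[6,6].
HN type (ℓ=6): μ^(1)=25; μ^(2)=18; μ^(3)=11; μ^(4)=-3; μ^(5)=-33/4; μ^(6)=-24

((1, 0, 0, 0, 0, 0, 0); (0, 0, 0, 0, 0, 1, 0); (0, 0, 0, 0, 0, 2, 2); (0, 0, 0, 0, 2, 0, 0); (1, 1, 1, 1, 0, 0, 0); (0, 0, 1, 1, 0, 0, 0))


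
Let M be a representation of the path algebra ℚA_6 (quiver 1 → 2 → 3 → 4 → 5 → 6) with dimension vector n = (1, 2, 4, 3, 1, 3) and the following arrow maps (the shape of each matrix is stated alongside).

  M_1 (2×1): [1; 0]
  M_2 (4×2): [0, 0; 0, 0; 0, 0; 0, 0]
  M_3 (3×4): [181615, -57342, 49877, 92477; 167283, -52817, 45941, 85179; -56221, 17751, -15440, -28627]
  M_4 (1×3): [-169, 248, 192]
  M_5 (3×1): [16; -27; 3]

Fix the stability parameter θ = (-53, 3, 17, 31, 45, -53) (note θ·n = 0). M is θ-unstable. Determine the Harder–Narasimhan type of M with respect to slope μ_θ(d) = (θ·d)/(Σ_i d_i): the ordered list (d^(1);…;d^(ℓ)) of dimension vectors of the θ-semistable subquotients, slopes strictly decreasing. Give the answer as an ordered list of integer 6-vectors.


Via rank(M_{q-1}∘⋯∘M_p): M ≅ I[1,2], I[2,2], I[3,3], I[3,4]^2, I[3,6], I[6,6]^2.
μ_θ-semistable layers: μ^(1)=31; μ^(2)=17; μ^(3)=10; μ^(4)=3; μ^(5)=-53

((0, 0, 0, 2, 0, 0); (0, 0, 3, 0, 0, 0); (0, 0, 1, 1, 1, 1); (0, 2, 0, 0, 0, 0); (1, 0, 0, 0, 0, 2))
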